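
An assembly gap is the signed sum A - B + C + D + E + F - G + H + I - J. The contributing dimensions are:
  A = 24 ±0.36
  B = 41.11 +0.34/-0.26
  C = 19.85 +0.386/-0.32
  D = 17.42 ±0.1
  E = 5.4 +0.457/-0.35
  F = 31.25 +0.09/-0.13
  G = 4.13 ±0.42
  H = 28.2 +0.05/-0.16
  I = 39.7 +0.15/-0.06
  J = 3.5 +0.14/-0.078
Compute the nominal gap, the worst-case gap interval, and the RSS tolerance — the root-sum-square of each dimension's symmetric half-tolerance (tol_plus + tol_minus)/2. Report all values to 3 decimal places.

nominal=117.080 wc=[114.700,119.431] rss=0.860

Stack each dimension's contribution:
  +A: nom +24.000 → Σnom=24.000; wc +0.360/-0.360 → slack +0.360/-0.360; half-tol=0.360, Σhalf²=0.129600
  -B: nom -41.110 → Σnom=-17.110; wc +0.260/-0.340 → slack +0.620/-0.700; half-tol=0.300, Σhalf²=0.219600
  +C: nom +19.850 → Σnom=2.740; wc +0.386/-0.320 → slack +1.006/-1.020; half-tol=0.353, Σhalf²=0.344209
  +D: nom +17.420 → Σnom=20.160; wc +0.100/-0.100 → slack +1.106/-1.120; half-tol=0.100, Σhalf²=0.354209
  +E: nom +5.400 → Σnom=25.560; wc +0.457/-0.350 → slack +1.563/-1.470; half-tol=0.403, Σhalf²=0.517021
  +F: nom +31.250 → Σnom=56.810; wc +0.090/-0.130 → slack +1.653/-1.600; half-tol=0.110, Σhalf²=0.529121
  -G: nom -4.130 → Σnom=52.680; wc +0.420/-0.420 → slack +2.073/-2.020; half-tol=0.420, Σhalf²=0.705521
  +H: nom +28.200 → Σnom=80.880; wc +0.050/-0.160 → slack +2.123/-2.180; half-tol=0.105, Σhalf²=0.716546
  +I: nom +39.700 → Σnom=120.580; wc +0.150/-0.060 → slack +2.273/-2.240; half-tol=0.105, Σhalf²=0.727571
  -J: nom -3.500 → Σnom=117.080; wc +0.078/-0.140 → slack +2.351/-2.380; half-tol=0.109, Σhalf²=0.739452
Nominal = 117.080. Worst-case = [117.080 - 2.380, 117.080 + 2.351] = [114.700, 119.431]. RSS = √0.739452 = 0.860.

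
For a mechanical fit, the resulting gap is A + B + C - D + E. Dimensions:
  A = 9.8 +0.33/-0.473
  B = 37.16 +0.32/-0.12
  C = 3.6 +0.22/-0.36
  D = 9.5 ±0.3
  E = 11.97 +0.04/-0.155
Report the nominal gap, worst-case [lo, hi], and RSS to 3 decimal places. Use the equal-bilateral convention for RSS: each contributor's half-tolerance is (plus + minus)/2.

Stack each dimension's contribution:
  +A: nom +9.800 → Σnom=9.800; wc +0.330/-0.473 → slack +0.330/-0.473; half-tol=0.401, Σhalf²=0.161202
  +B: nom +37.160 → Σnom=46.960; wc +0.320/-0.120 → slack +0.650/-0.593; half-tol=0.220, Σhalf²=0.209602
  +C: nom +3.600 → Σnom=50.560; wc +0.220/-0.360 → slack +0.870/-0.953; half-tol=0.290, Σhalf²=0.293702
  -D: nom -9.500 → Σnom=41.060; wc +0.300/-0.300 → slack +1.170/-1.253; half-tol=0.300, Σhalf²=0.383702
  +E: nom +11.970 → Σnom=53.030; wc +0.040/-0.155 → slack +1.210/-1.408; half-tol=0.098, Σhalf²=0.393208
Nominal = 53.030. Worst-case = [53.030 - 1.408, 53.030 + 1.210] = [51.622, 54.240]. RSS = √0.393208 = 0.627.

nominal=53.030 wc=[51.622,54.240] rss=0.627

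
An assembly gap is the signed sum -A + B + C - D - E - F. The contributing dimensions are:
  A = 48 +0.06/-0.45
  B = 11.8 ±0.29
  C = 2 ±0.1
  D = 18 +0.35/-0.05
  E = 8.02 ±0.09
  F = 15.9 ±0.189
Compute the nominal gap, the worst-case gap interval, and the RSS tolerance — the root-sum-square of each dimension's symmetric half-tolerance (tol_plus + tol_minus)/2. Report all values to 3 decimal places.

nominal=-76.120 wc=[-77.199,-74.951] rss=0.493

Stack each dimension's contribution:
  -A: nom -48.000 → Σnom=-48.000; wc +0.450/-0.060 → slack +0.450/-0.060; half-tol=0.255, Σhalf²=0.065025
  +B: nom +11.800 → Σnom=-36.200; wc +0.290/-0.290 → slack +0.740/-0.350; half-tol=0.290, Σhalf²=0.149125
  +C: nom +2.000 → Σnom=-34.200; wc +0.100/-0.100 → slack +0.840/-0.450; half-tol=0.100, Σhalf²=0.159125
  -D: nom -18.000 → Σnom=-52.200; wc +0.050/-0.350 → slack +0.890/-0.800; half-tol=0.200, Σhalf²=0.199125
  -E: nom -8.020 → Σnom=-60.220; wc +0.090/-0.090 → slack +0.980/-0.890; half-tol=0.090, Σhalf²=0.207225
  -F: nom -15.900 → Σnom=-76.120; wc +0.189/-0.189 → slack +1.169/-1.079; half-tol=0.189, Σhalf²=0.242946
Nominal = -76.120. Worst-case = [-76.120 - 1.079, -76.120 + 1.169] = [-77.199, -74.951]. RSS = √0.242946 = 0.493.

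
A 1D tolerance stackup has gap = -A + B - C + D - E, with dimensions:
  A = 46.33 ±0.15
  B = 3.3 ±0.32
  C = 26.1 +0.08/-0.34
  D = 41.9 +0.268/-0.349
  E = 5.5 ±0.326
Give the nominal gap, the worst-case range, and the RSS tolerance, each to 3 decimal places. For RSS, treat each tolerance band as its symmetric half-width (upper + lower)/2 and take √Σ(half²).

Stack each dimension's contribution:
  -A: nom -46.330 → Σnom=-46.330; wc +0.150/-0.150 → slack +0.150/-0.150; half-tol=0.150, Σhalf²=0.022500
  +B: nom +3.300 → Σnom=-43.030; wc +0.320/-0.320 → slack +0.470/-0.470; half-tol=0.320, Σhalf²=0.124900
  -C: nom -26.100 → Σnom=-69.130; wc +0.340/-0.080 → slack +0.810/-0.550; half-tol=0.210, Σhalf²=0.169000
  +D: nom +41.900 → Σnom=-27.230; wc +0.268/-0.349 → slack +1.078/-0.899; half-tol=0.308, Σhalf²=0.264172
  -E: nom -5.500 → Σnom=-32.730; wc +0.326/-0.326 → slack +1.404/-1.225; half-tol=0.326, Σhalf²=0.370448
Nominal = -32.730. Worst-case = [-32.730 - 1.225, -32.730 + 1.404] = [-33.955, -31.326]. RSS = √0.370448 = 0.609.

nominal=-32.730 wc=[-33.955,-31.326] rss=0.609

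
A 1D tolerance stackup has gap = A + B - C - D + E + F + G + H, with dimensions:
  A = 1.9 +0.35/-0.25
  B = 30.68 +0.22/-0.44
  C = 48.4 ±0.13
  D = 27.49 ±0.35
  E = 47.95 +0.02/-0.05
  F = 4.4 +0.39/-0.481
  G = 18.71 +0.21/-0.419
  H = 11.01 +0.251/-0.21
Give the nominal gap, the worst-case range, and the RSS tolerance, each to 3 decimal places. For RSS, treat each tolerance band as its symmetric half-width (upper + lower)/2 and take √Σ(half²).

Stack each dimension's contribution:
  +A: nom +1.900 → Σnom=1.900; wc +0.350/-0.250 → slack +0.350/-0.250; half-tol=0.300, Σhalf²=0.090000
  +B: nom +30.680 → Σnom=32.580; wc +0.220/-0.440 → slack +0.570/-0.690; half-tol=0.330, Σhalf²=0.198900
  -C: nom -48.400 → Σnom=-15.820; wc +0.130/-0.130 → slack +0.700/-0.820; half-tol=0.130, Σhalf²=0.215800
  -D: nom -27.490 → Σnom=-43.310; wc +0.350/-0.350 → slack +1.050/-1.170; half-tol=0.350, Σhalf²=0.338300
  +E: nom +47.950 → Σnom=4.640; wc +0.020/-0.050 → slack +1.070/-1.220; half-tol=0.035, Σhalf²=0.339525
  +F: nom +4.400 → Σnom=9.040; wc +0.390/-0.481 → slack +1.460/-1.701; half-tol=0.435, Σhalf²=0.529185
  +G: nom +18.710 → Σnom=27.750; wc +0.210/-0.419 → slack +1.670/-2.120; half-tol=0.315, Σhalf²=0.628095
  +H: nom +11.010 → Σnom=38.760; wc +0.251/-0.210 → slack +1.921/-2.330; half-tol=0.230, Σhalf²=0.681226
Nominal = 38.760. Worst-case = [38.760 - 2.330, 38.760 + 1.921] = [36.430, 40.681]. RSS = √0.681226 = 0.825.

nominal=38.760 wc=[36.430,40.681] rss=0.825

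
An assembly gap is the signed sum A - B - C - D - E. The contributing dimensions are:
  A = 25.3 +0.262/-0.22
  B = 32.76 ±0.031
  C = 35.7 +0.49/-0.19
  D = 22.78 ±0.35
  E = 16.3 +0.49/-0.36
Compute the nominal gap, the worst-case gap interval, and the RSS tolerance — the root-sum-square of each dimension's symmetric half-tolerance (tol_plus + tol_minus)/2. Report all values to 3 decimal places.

nominal=-82.240 wc=[-83.821,-81.047] rss=0.691

Stack each dimension's contribution:
  +A: nom +25.300 → Σnom=25.300; wc +0.262/-0.220 → slack +0.262/-0.220; half-tol=0.241, Σhalf²=0.058081
  -B: nom -32.760 → Σnom=-7.460; wc +0.031/-0.031 → slack +0.293/-0.251; half-tol=0.031, Σhalf²=0.059042
  -C: nom -35.700 → Σnom=-43.160; wc +0.190/-0.490 → slack +0.483/-0.741; half-tol=0.340, Σhalf²=0.174642
  -D: nom -22.780 → Σnom=-65.940; wc +0.350/-0.350 → slack +0.833/-1.091; half-tol=0.350, Σhalf²=0.297142
  -E: nom -16.300 → Σnom=-82.240; wc +0.360/-0.490 → slack +1.193/-1.581; half-tol=0.425, Σhalf²=0.477767
Nominal = -82.240. Worst-case = [-82.240 - 1.581, -82.240 + 1.193] = [-83.821, -81.047]. RSS = √0.477767 = 0.691.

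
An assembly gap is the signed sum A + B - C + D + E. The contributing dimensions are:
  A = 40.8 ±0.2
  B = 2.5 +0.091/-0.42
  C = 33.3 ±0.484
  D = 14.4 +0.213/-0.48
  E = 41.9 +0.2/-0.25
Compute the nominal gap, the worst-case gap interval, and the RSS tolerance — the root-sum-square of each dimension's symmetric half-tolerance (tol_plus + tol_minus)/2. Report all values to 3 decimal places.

nominal=66.300 wc=[64.466,67.488] rss=0.714

Stack each dimension's contribution:
  +A: nom +40.800 → Σnom=40.800; wc +0.200/-0.200 → slack +0.200/-0.200; half-tol=0.200, Σhalf²=0.040000
  +B: nom +2.500 → Σnom=43.300; wc +0.091/-0.420 → slack +0.291/-0.620; half-tol=0.256, Σhalf²=0.105280
  -C: nom -33.300 → Σnom=10.000; wc +0.484/-0.484 → slack +0.775/-1.104; half-tol=0.484, Σhalf²=0.339536
  +D: nom +14.400 → Σnom=24.400; wc +0.213/-0.480 → slack +0.988/-1.584; half-tol=0.346, Σhalf²=0.459598
  +E: nom +41.900 → Σnom=66.300; wc +0.200/-0.250 → slack +1.188/-1.834; half-tol=0.225, Σhalf²=0.510223
Nominal = 66.300. Worst-case = [66.300 - 1.834, 66.300 + 1.188] = [64.466, 67.488]. RSS = √0.510223 = 0.714.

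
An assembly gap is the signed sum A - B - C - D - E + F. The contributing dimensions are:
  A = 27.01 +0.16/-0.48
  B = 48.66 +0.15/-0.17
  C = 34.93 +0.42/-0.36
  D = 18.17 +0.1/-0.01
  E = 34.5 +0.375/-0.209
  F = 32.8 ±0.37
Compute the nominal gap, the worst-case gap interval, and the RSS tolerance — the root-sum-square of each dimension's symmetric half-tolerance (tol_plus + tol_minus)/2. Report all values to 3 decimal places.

Stack each dimension's contribution:
  +A: nom +27.010 → Σnom=27.010; wc +0.160/-0.480 → slack +0.160/-0.480; half-tol=0.320, Σhalf²=0.102400
  -B: nom -48.660 → Σnom=-21.650; wc +0.170/-0.150 → slack +0.330/-0.630; half-tol=0.160, Σhalf²=0.128000
  -C: nom -34.930 → Σnom=-56.580; wc +0.360/-0.420 → slack +0.690/-1.050; half-tol=0.390, Σhalf²=0.280100
  -D: nom -18.170 → Σnom=-74.750; wc +0.010/-0.100 → slack +0.700/-1.150; half-tol=0.055, Σhalf²=0.283125
  -E: nom -34.500 → Σnom=-109.250; wc +0.209/-0.375 → slack +0.909/-1.525; half-tol=0.292, Σhalf²=0.368389
  +F: nom +32.800 → Σnom=-76.450; wc +0.370/-0.370 → slack +1.279/-1.895; half-tol=0.370, Σhalf²=0.505289
Nominal = -76.450. Worst-case = [-76.450 - 1.895, -76.450 + 1.279] = [-78.345, -75.171]. RSS = √0.505289 = 0.711.

nominal=-76.450 wc=[-78.345,-75.171] rss=0.711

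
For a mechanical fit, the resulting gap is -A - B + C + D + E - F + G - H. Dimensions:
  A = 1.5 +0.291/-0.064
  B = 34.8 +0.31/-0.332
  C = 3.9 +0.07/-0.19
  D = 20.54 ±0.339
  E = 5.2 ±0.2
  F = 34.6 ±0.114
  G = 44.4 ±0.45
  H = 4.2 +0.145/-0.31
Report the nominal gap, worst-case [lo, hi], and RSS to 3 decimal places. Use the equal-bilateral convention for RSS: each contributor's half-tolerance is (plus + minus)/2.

Stack each dimension's contribution:
  -A: nom -1.500 → Σnom=-1.500; wc +0.064/-0.291 → slack +0.064/-0.291; half-tol=0.177, Σhalf²=0.031506
  -B: nom -34.800 → Σnom=-36.300; wc +0.332/-0.310 → slack +0.396/-0.601; half-tol=0.321, Σhalf²=0.134547
  +C: nom +3.900 → Σnom=-32.400; wc +0.070/-0.190 → slack +0.466/-0.791; half-tol=0.130, Σhalf²=0.151447
  +D: nom +20.540 → Σnom=-11.860; wc +0.339/-0.339 → slack +0.805/-1.130; half-tol=0.339, Σhalf²=0.266368
  +E: nom +5.200 → Σnom=-6.660; wc +0.200/-0.200 → slack +1.005/-1.330; half-tol=0.200, Σhalf²=0.306368
  -F: nom -34.600 → Σnom=-41.260; wc +0.114/-0.114 → slack +1.119/-1.444; half-tol=0.114, Σhalf²=0.319364
  +G: nom +44.400 → Σnom=3.140; wc +0.450/-0.450 → slack +1.569/-1.894; half-tol=0.450, Σhalf²=0.521864
  -H: nom -4.200 → Σnom=-1.060; wc +0.310/-0.145 → slack +1.879/-2.039; half-tol=0.227, Σhalf²=0.573620
Nominal = -1.060. Worst-case = [-1.060 - 2.039, -1.060 + 1.879] = [-3.099, 0.819]. RSS = √0.573620 = 0.757.

nominal=-1.060 wc=[-3.099,0.819] rss=0.757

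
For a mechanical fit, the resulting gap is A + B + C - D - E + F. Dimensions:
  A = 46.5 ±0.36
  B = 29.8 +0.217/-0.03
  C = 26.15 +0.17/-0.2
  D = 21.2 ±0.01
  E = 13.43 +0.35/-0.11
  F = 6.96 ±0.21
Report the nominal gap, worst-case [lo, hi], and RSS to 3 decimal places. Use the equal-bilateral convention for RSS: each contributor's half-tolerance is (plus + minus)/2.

Stack each dimension's contribution:
  +A: nom +46.500 → Σnom=46.500; wc +0.360/-0.360 → slack +0.360/-0.360; half-tol=0.360, Σhalf²=0.129600
  +B: nom +29.800 → Σnom=76.300; wc +0.217/-0.030 → slack +0.577/-0.390; half-tol=0.123, Σhalf²=0.144852
  +C: nom +26.150 → Σnom=102.450; wc +0.170/-0.200 → slack +0.747/-0.590; half-tol=0.185, Σhalf²=0.179077
  -D: nom -21.200 → Σnom=81.250; wc +0.010/-0.010 → slack +0.757/-0.600; half-tol=0.010, Σhalf²=0.179177
  -E: nom -13.430 → Σnom=67.820; wc +0.110/-0.350 → slack +0.867/-0.950; half-tol=0.230, Σhalf²=0.232077
  +F: nom +6.960 → Σnom=74.780; wc +0.210/-0.210 → slack +1.077/-1.160; half-tol=0.210, Σhalf²=0.276177
Nominal = 74.780. Worst-case = [74.780 - 1.160, 74.780 + 1.077] = [73.620, 75.857]. RSS = √0.276177 = 0.526.

nominal=74.780 wc=[73.620,75.857] rss=0.526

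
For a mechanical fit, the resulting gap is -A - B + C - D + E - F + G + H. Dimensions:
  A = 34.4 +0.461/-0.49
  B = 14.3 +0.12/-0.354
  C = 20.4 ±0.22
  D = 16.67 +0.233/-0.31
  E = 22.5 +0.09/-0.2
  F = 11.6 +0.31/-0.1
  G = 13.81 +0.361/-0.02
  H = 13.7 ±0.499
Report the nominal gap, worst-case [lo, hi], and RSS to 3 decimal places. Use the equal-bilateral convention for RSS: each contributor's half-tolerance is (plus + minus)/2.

Stack each dimension's contribution:
  -A: nom -34.400 → Σnom=-34.400; wc +0.490/-0.461 → slack +0.490/-0.461; half-tol=0.476, Σhalf²=0.226100
  -B: nom -14.300 → Σnom=-48.700; wc +0.354/-0.120 → slack +0.844/-0.581; half-tol=0.237, Σhalf²=0.282269
  +C: nom +20.400 → Σnom=-28.300; wc +0.220/-0.220 → slack +1.064/-0.801; half-tol=0.220, Σhalf²=0.330669
  -D: nom -16.670 → Σnom=-44.970; wc +0.310/-0.233 → slack +1.374/-1.034; half-tol=0.272, Σhalf²=0.404382
  +E: nom +22.500 → Σnom=-22.470; wc +0.090/-0.200 → slack +1.464/-1.234; half-tol=0.145, Σhalf²=0.425407
  -F: nom -11.600 → Σnom=-34.070; wc +0.100/-0.310 → slack +1.564/-1.544; half-tol=0.205, Σhalf²=0.467432
  +G: nom +13.810 → Σnom=-20.260; wc +0.361/-0.020 → slack +1.925/-1.564; half-tol=0.191, Σhalf²=0.503722
  +H: nom +13.700 → Σnom=-6.560; wc +0.499/-0.499 → slack +2.424/-2.063; half-tol=0.499, Σhalf²=0.752723
Nominal = -6.560. Worst-case = [-6.560 - 2.063, -6.560 + 2.424] = [-8.623, -4.136]. RSS = √0.752723 = 0.868.

nominal=-6.560 wc=[-8.623,-4.136] rss=0.868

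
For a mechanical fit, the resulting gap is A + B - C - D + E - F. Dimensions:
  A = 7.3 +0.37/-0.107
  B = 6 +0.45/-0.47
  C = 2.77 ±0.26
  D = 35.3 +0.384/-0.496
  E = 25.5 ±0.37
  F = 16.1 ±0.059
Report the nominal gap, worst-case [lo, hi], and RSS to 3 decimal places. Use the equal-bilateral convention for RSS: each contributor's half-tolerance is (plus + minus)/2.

nominal=-15.370 wc=[-17.020,-13.365] rss=0.819

Stack each dimension's contribution:
  +A: nom +7.300 → Σnom=7.300; wc +0.370/-0.107 → slack +0.370/-0.107; half-tol=0.238, Σhalf²=0.056882
  +B: nom +6.000 → Σnom=13.300; wc +0.450/-0.470 → slack +0.820/-0.577; half-tol=0.460, Σhalf²=0.268482
  -C: nom -2.770 → Σnom=10.530; wc +0.260/-0.260 → slack +1.080/-0.837; half-tol=0.260, Σhalf²=0.336082
  -D: nom -35.300 → Σnom=-24.770; wc +0.496/-0.384 → slack +1.576/-1.221; half-tol=0.440, Σhalf²=0.529682
  +E: nom +25.500 → Σnom=0.730; wc +0.370/-0.370 → slack +1.946/-1.591; half-tol=0.370, Σhalf²=0.666582
  -F: nom -16.100 → Σnom=-15.370; wc +0.059/-0.059 → slack +2.005/-1.650; half-tol=0.059, Σhalf²=0.670063
Nominal = -15.370. Worst-case = [-15.370 - 1.650, -15.370 + 2.005] = [-17.020, -13.365]. RSS = √0.670063 = 0.819.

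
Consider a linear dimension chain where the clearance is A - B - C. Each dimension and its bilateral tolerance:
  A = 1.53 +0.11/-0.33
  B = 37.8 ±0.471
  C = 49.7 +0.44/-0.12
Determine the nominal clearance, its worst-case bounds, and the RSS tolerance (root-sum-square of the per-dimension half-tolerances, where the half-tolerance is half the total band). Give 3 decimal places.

nominal=-85.970 wc=[-87.211,-85.269] rss=0.590

Stack each dimension's contribution:
  +A: nom +1.530 → Σnom=1.530; wc +0.110/-0.330 → slack +0.110/-0.330; half-tol=0.220, Σhalf²=0.048400
  -B: nom -37.800 → Σnom=-36.270; wc +0.471/-0.471 → slack +0.581/-0.801; half-tol=0.471, Σhalf²=0.270241
  -C: nom -49.700 → Σnom=-85.970; wc +0.120/-0.440 → slack +0.701/-1.241; half-tol=0.280, Σhalf²=0.348641
Nominal = -85.970. Worst-case = [-85.970 - 1.241, -85.970 + 0.701] = [-87.211, -85.269]. RSS = √0.348641 = 0.590.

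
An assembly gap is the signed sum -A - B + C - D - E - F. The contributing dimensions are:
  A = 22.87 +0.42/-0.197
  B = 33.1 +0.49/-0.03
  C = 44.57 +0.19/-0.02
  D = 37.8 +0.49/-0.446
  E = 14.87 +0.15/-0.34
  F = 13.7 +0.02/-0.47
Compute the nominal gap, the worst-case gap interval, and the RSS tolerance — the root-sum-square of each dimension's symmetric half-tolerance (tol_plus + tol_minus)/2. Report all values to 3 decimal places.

nominal=-77.770 wc=[-79.360,-76.097] rss=0.716

Stack each dimension's contribution:
  -A: nom -22.870 → Σnom=-22.870; wc +0.197/-0.420 → slack +0.197/-0.420; half-tol=0.308, Σhalf²=0.095172
  -B: nom -33.100 → Σnom=-55.970; wc +0.030/-0.490 → slack +0.227/-0.910; half-tol=0.260, Σhalf²=0.162772
  +C: nom +44.570 → Σnom=-11.400; wc +0.190/-0.020 → slack +0.417/-0.930; half-tol=0.105, Σhalf²=0.173797
  -D: nom -37.800 → Σnom=-49.200; wc +0.446/-0.490 → slack +0.863/-1.420; half-tol=0.468, Σhalf²=0.392821
  -E: nom -14.870 → Σnom=-64.070; wc +0.340/-0.150 → slack +1.203/-1.570; half-tol=0.245, Σhalf²=0.452846
  -F: nom -13.700 → Σnom=-77.770; wc +0.470/-0.020 → slack +1.673/-1.590; half-tol=0.245, Σhalf²=0.512871
Nominal = -77.770. Worst-case = [-77.770 - 1.590, -77.770 + 1.673] = [-79.360, -76.097]. RSS = √0.512871 = 0.716.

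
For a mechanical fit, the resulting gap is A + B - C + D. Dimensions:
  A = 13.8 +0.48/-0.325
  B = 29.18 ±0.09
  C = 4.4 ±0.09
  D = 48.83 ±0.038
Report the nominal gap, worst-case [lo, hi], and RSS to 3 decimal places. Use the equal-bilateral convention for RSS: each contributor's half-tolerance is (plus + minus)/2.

nominal=87.410 wc=[86.867,88.108] rss=0.424

Stack each dimension's contribution:
  +A: nom +13.800 → Σnom=13.800; wc +0.480/-0.325 → slack +0.480/-0.325; half-tol=0.402, Σhalf²=0.162006
  +B: nom +29.180 → Σnom=42.980; wc +0.090/-0.090 → slack +0.570/-0.415; half-tol=0.090, Σhalf²=0.170106
  -C: nom -4.400 → Σnom=38.580; wc +0.090/-0.090 → slack +0.660/-0.505; half-tol=0.090, Σhalf²=0.178206
  +D: nom +48.830 → Σnom=87.410; wc +0.038/-0.038 → slack +0.698/-0.543; half-tol=0.038, Σhalf²=0.179650
Nominal = 87.410. Worst-case = [87.410 - 0.543, 87.410 + 0.698] = [86.867, 88.108]. RSS = √0.179650 = 0.424.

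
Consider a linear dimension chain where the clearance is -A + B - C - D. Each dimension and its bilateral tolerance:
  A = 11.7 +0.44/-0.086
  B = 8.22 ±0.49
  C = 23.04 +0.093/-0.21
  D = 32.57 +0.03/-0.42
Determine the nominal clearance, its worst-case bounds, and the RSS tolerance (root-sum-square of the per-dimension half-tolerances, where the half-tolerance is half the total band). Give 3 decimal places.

nominal=-59.090 wc=[-60.143,-57.884] rss=0.619

Stack each dimension's contribution:
  -A: nom -11.700 → Σnom=-11.700; wc +0.086/-0.440 → slack +0.086/-0.440; half-tol=0.263, Σhalf²=0.069169
  +B: nom +8.220 → Σnom=-3.480; wc +0.490/-0.490 → slack +0.576/-0.930; half-tol=0.490, Σhalf²=0.309269
  -C: nom -23.040 → Σnom=-26.520; wc +0.210/-0.093 → slack +0.786/-1.023; half-tol=0.151, Σhalf²=0.332221
  -D: nom -32.570 → Σnom=-59.090; wc +0.420/-0.030 → slack +1.206/-1.053; half-tol=0.225, Σhalf²=0.382846
Nominal = -59.090. Worst-case = [-59.090 - 1.053, -59.090 + 1.206] = [-60.143, -57.884]. RSS = √0.382846 = 0.619.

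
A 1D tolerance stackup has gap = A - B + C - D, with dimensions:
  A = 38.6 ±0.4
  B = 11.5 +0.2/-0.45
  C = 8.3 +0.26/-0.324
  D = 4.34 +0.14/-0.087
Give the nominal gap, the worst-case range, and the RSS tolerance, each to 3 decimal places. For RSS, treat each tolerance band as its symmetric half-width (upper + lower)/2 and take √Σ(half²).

Stack each dimension's contribution:
  +A: nom +38.600 → Σnom=38.600; wc +0.400/-0.400 → slack +0.400/-0.400; half-tol=0.400, Σhalf²=0.160000
  -B: nom -11.500 → Σnom=27.100; wc +0.450/-0.200 → slack +0.850/-0.600; half-tol=0.325, Σhalf²=0.265625
  +C: nom +8.300 → Σnom=35.400; wc +0.260/-0.324 → slack +1.110/-0.924; half-tol=0.292, Σhalf²=0.350889
  -D: nom -4.340 → Σnom=31.060; wc +0.087/-0.140 → slack +1.197/-1.064; half-tol=0.114, Σhalf²=0.363771
Nominal = 31.060. Worst-case = [31.060 - 1.064, 31.060 + 1.197] = [29.996, 32.257]. RSS = √0.363771 = 0.603.

nominal=31.060 wc=[29.996,32.257] rss=0.603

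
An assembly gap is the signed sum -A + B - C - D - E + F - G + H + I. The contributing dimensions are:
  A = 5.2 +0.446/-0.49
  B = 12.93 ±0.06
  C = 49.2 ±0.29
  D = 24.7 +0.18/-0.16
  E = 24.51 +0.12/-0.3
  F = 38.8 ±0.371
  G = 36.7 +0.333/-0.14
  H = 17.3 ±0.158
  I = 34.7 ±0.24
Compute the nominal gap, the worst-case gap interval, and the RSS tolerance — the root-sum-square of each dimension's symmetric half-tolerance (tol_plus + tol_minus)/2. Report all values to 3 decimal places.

nominal=-36.580 wc=[-38.778,-34.371] rss=0.810

Stack each dimension's contribution:
  -A: nom -5.200 → Σnom=-5.200; wc +0.490/-0.446 → slack +0.490/-0.446; half-tol=0.468, Σhalf²=0.219024
  +B: nom +12.930 → Σnom=7.730; wc +0.060/-0.060 → slack +0.550/-0.506; half-tol=0.060, Σhalf²=0.222624
  -C: nom -49.200 → Σnom=-41.470; wc +0.290/-0.290 → slack +0.840/-0.796; half-tol=0.290, Σhalf²=0.306724
  -D: nom -24.700 → Σnom=-66.170; wc +0.160/-0.180 → slack +1.000/-0.976; half-tol=0.170, Σhalf²=0.335624
  -E: nom -24.510 → Σnom=-90.680; wc +0.300/-0.120 → slack +1.300/-1.096; half-tol=0.210, Σhalf²=0.379724
  +F: nom +38.800 → Σnom=-51.880; wc +0.371/-0.371 → slack +1.671/-1.467; half-tol=0.371, Σhalf²=0.517365
  -G: nom -36.700 → Σnom=-88.580; wc +0.140/-0.333 → slack +1.811/-1.800; half-tol=0.237, Σhalf²=0.573297
  +H: nom +17.300 → Σnom=-71.280; wc +0.158/-0.158 → slack +1.969/-1.958; half-tol=0.158, Σhalf²=0.598261
  +I: nom +34.700 → Σnom=-36.580; wc +0.240/-0.240 → slack +2.209/-2.198; half-tol=0.240, Σhalf²=0.655861
Nominal = -36.580. Worst-case = [-36.580 - 2.198, -36.580 + 2.209] = [-38.778, -34.371]. RSS = √0.655861 = 0.810.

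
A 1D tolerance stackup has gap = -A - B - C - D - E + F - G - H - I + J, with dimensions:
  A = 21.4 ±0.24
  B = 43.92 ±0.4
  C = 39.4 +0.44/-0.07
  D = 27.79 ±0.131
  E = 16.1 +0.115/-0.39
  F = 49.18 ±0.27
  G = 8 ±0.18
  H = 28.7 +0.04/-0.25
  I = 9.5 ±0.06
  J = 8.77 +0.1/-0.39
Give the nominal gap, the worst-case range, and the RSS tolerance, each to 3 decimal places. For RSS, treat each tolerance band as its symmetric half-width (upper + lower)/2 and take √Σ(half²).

nominal=-136.860 wc=[-139.126,-134.769] rss=0.744

Stack each dimension's contribution:
  -A: nom -21.400 → Σnom=-21.400; wc +0.240/-0.240 → slack +0.240/-0.240; half-tol=0.240, Σhalf²=0.057600
  -B: nom -43.920 → Σnom=-65.320; wc +0.400/-0.400 → slack +0.640/-0.640; half-tol=0.400, Σhalf²=0.217600
  -C: nom -39.400 → Σnom=-104.720; wc +0.070/-0.440 → slack +0.710/-1.080; half-tol=0.255, Σhalf²=0.282625
  -D: nom -27.790 → Σnom=-132.510; wc +0.131/-0.131 → slack +0.841/-1.211; half-tol=0.131, Σhalf²=0.299786
  -E: nom -16.100 → Σnom=-148.610; wc +0.390/-0.115 → slack +1.231/-1.326; half-tol=0.253, Σhalf²=0.363542
  +F: nom +49.180 → Σnom=-99.430; wc +0.270/-0.270 → slack +1.501/-1.596; half-tol=0.270, Σhalf²=0.436442
  -G: nom -8.000 → Σnom=-107.430; wc +0.180/-0.180 → slack +1.681/-1.776; half-tol=0.180, Σhalf²=0.468842
  -H: nom -28.700 → Σnom=-136.130; wc +0.250/-0.040 → slack +1.931/-1.816; half-tol=0.145, Σhalf²=0.489867
  -I: nom -9.500 → Σnom=-145.630; wc +0.060/-0.060 → slack +1.991/-1.876; half-tol=0.060, Σhalf²=0.493467
  +J: nom +8.770 → Σnom=-136.860; wc +0.100/-0.390 → slack +2.091/-2.266; half-tol=0.245, Σhalf²=0.553492
Nominal = -136.860. Worst-case = [-136.860 - 2.266, -136.860 + 2.091] = [-139.126, -134.769]. RSS = √0.553492 = 0.744.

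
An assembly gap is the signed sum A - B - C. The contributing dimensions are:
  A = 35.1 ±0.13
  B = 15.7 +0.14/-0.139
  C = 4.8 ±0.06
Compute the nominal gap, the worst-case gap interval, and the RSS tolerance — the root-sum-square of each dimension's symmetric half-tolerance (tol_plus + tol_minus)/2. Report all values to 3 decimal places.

Stack each dimension's contribution:
  +A: nom +35.100 → Σnom=35.100; wc +0.130/-0.130 → slack +0.130/-0.130; half-tol=0.130, Σhalf²=0.016900
  -B: nom -15.700 → Σnom=19.400; wc +0.139/-0.140 → slack +0.269/-0.270; half-tol=0.140, Σhalf²=0.036360
  -C: nom -4.800 → Σnom=14.600; wc +0.060/-0.060 → slack +0.329/-0.330; half-tol=0.060, Σhalf²=0.039960
Nominal = 14.600. Worst-case = [14.600 - 0.330, 14.600 + 0.329] = [14.270, 14.929]. RSS = √0.039960 = 0.200.

nominal=14.600 wc=[14.270,14.929] rss=0.200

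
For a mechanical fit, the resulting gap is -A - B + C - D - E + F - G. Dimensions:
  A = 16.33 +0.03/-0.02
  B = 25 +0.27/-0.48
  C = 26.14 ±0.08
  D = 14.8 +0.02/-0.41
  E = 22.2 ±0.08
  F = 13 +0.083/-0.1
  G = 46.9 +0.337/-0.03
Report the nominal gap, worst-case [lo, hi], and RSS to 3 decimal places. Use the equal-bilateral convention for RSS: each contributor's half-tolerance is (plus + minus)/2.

Stack each dimension's contribution:
  -A: nom -16.330 → Σnom=-16.330; wc +0.020/-0.030 → slack +0.020/-0.030; half-tol=0.025, Σhalf²=0.000625
  -B: nom -25.000 → Σnom=-41.330; wc +0.480/-0.270 → slack +0.500/-0.300; half-tol=0.375, Σhalf²=0.141250
  +C: nom +26.140 → Σnom=-15.190; wc +0.080/-0.080 → slack +0.580/-0.380; half-tol=0.080, Σhalf²=0.147650
  -D: nom -14.800 → Σnom=-29.990; wc +0.410/-0.020 → slack +0.990/-0.400; half-tol=0.215, Σhalf²=0.193875
  -E: nom -22.200 → Σnom=-52.190; wc +0.080/-0.080 → slack +1.070/-0.480; half-tol=0.080, Σhalf²=0.200275
  +F: nom +13.000 → Σnom=-39.190; wc +0.083/-0.100 → slack +1.153/-0.580; half-tol=0.091, Σhalf²=0.208647
  -G: nom -46.900 → Σnom=-86.090; wc +0.030/-0.337 → slack +1.183/-0.917; half-tol=0.183, Σhalf²=0.242319
Nominal = -86.090. Worst-case = [-86.090 - 0.917, -86.090 + 1.183] = [-87.007, -84.907]. RSS = √0.242319 = 0.492.

nominal=-86.090 wc=[-87.007,-84.907] rss=0.492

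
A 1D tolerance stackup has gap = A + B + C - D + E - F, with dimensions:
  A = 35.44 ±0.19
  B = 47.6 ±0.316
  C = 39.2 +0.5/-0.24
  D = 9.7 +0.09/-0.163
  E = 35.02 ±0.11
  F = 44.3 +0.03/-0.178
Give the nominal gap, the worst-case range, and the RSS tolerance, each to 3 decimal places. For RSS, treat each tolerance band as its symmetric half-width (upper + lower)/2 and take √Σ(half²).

Stack each dimension's contribution:
  +A: nom +35.440 → Σnom=35.440; wc +0.190/-0.190 → slack +0.190/-0.190; half-tol=0.190, Σhalf²=0.036100
  +B: nom +47.600 → Σnom=83.040; wc +0.316/-0.316 → slack +0.506/-0.506; half-tol=0.316, Σhalf²=0.135956
  +C: nom +39.200 → Σnom=122.240; wc +0.500/-0.240 → slack +1.006/-0.746; half-tol=0.370, Σhalf²=0.272856
  -D: nom -9.700 → Σnom=112.540; wc +0.163/-0.090 → slack +1.169/-0.836; half-tol=0.127, Σhalf²=0.288858
  +E: nom +35.020 → Σnom=147.560; wc +0.110/-0.110 → slack +1.279/-0.946; half-tol=0.110, Σhalf²=0.300958
  -F: nom -44.300 → Σnom=103.260; wc +0.178/-0.030 → slack +1.457/-0.976; half-tol=0.104, Σhalf²=0.311774
Nominal = 103.260. Worst-case = [103.260 - 0.976, 103.260 + 1.457] = [102.284, 104.717]. RSS = √0.311774 = 0.558.

nominal=103.260 wc=[102.284,104.717] rss=0.558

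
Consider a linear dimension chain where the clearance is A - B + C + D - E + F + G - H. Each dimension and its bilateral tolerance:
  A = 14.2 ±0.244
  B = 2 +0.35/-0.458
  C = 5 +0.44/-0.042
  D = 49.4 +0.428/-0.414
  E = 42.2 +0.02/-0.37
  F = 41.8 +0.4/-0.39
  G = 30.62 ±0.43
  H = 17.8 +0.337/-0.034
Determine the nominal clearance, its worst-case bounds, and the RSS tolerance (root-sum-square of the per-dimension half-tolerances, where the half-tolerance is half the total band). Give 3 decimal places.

nominal=79.020 wc=[76.793,81.824] rss=0.934

Stack each dimension's contribution:
  +A: nom +14.200 → Σnom=14.200; wc +0.244/-0.244 → slack +0.244/-0.244; half-tol=0.244, Σhalf²=0.059536
  -B: nom -2.000 → Σnom=12.200; wc +0.458/-0.350 → slack +0.702/-0.594; half-tol=0.404, Σhalf²=0.222752
  +C: nom +5.000 → Σnom=17.200; wc +0.440/-0.042 → slack +1.142/-0.636; half-tol=0.241, Σhalf²=0.280833
  +D: nom +49.400 → Σnom=66.600; wc +0.428/-0.414 → slack +1.570/-1.050; half-tol=0.421, Σhalf²=0.458074
  -E: nom -42.200 → Σnom=24.400; wc +0.370/-0.020 → slack +1.940/-1.070; half-tol=0.195, Σhalf²=0.496099
  +F: nom +41.800 → Σnom=66.200; wc +0.400/-0.390 → slack +2.340/-1.460; half-tol=0.395, Σhalf²=0.652124
  +G: nom +30.620 → Σnom=96.820; wc +0.430/-0.430 → slack +2.770/-1.890; half-tol=0.430, Σhalf²=0.837024
  -H: nom -17.800 → Σnom=79.020; wc +0.034/-0.337 → slack +2.804/-2.227; half-tol=0.185, Σhalf²=0.871434
Nominal = 79.020. Worst-case = [79.020 - 2.227, 79.020 + 2.804] = [76.793, 81.824]. RSS = √0.871434 = 0.934.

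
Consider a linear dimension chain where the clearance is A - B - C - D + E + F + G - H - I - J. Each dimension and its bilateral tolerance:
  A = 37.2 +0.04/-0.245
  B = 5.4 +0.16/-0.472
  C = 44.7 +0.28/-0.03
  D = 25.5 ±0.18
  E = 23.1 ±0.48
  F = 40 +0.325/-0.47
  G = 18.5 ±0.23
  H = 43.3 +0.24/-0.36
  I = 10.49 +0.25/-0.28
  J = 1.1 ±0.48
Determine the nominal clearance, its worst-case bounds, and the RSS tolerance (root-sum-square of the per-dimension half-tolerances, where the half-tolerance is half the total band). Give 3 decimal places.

nominal=-11.690 wc=[-14.705,-8.813] rss=1.004

Stack each dimension's contribution:
  +A: nom +37.200 → Σnom=37.200; wc +0.040/-0.245 → slack +0.040/-0.245; half-tol=0.142, Σhalf²=0.020306
  -B: nom -5.400 → Σnom=31.800; wc +0.472/-0.160 → slack +0.512/-0.405; half-tol=0.316, Σhalf²=0.120162
  -C: nom -44.700 → Σnom=-12.900; wc +0.030/-0.280 → slack +0.542/-0.685; half-tol=0.155, Σhalf²=0.144187
  -D: nom -25.500 → Σnom=-38.400; wc +0.180/-0.180 → slack +0.722/-0.865; half-tol=0.180, Σhalf²=0.176587
  +E: nom +23.100 → Σnom=-15.300; wc +0.480/-0.480 → slack +1.202/-1.345; half-tol=0.480, Σhalf²=0.406987
  +F: nom +40.000 → Σnom=24.700; wc +0.325/-0.470 → slack +1.527/-1.815; half-tol=0.397, Σhalf²=0.564993
  +G: nom +18.500 → Σnom=43.200; wc +0.230/-0.230 → slack +1.757/-2.045; half-tol=0.230, Σhalf²=0.617893
  -H: nom -43.300 → Σnom=-0.100; wc +0.360/-0.240 → slack +2.117/-2.285; half-tol=0.300, Σhalf²=0.707893
  -I: nom -10.490 → Σnom=-10.590; wc +0.280/-0.250 → slack +2.397/-2.535; half-tol=0.265, Σhalf²=0.778118
  -J: nom -1.100 → Σnom=-11.690; wc +0.480/-0.480 → slack +2.877/-3.015; half-tol=0.480, Σhalf²=1.008518
Nominal = -11.690. Worst-case = [-11.690 - 3.015, -11.690 + 2.877] = [-14.705, -8.813]. RSS = √1.008518 = 1.004.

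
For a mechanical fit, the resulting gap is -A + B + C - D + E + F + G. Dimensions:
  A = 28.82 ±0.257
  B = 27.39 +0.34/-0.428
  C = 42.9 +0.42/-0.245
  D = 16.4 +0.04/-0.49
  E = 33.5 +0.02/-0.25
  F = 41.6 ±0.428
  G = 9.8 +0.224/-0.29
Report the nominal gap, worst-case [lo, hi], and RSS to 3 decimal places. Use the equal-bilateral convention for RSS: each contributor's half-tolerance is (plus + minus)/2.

nominal=109.970 wc=[108.032,112.149] rss=0.813

Stack each dimension's contribution:
  -A: nom -28.820 → Σnom=-28.820; wc +0.257/-0.257 → slack +0.257/-0.257; half-tol=0.257, Σhalf²=0.066049
  +B: nom +27.390 → Σnom=-1.430; wc +0.340/-0.428 → slack +0.597/-0.685; half-tol=0.384, Σhalf²=0.213505
  +C: nom +42.900 → Σnom=41.470; wc +0.420/-0.245 → slack +1.017/-0.930; half-tol=0.333, Σhalf²=0.324061
  -D: nom -16.400 → Σnom=25.070; wc +0.490/-0.040 → slack +1.507/-0.970; half-tol=0.265, Σhalf²=0.394286
  +E: nom +33.500 → Σnom=58.570; wc +0.020/-0.250 → slack +1.527/-1.220; half-tol=0.135, Σhalf²=0.412511
  +F: nom +41.600 → Σnom=100.170; wc +0.428/-0.428 → slack +1.955/-1.648; half-tol=0.428, Σhalf²=0.595695
  +G: nom +9.800 → Σnom=109.970; wc +0.224/-0.290 → slack +2.179/-1.938; half-tol=0.257, Σhalf²=0.661744
Nominal = 109.970. Worst-case = [109.970 - 1.938, 109.970 + 2.179] = [108.032, 112.149]. RSS = √0.661744 = 0.813.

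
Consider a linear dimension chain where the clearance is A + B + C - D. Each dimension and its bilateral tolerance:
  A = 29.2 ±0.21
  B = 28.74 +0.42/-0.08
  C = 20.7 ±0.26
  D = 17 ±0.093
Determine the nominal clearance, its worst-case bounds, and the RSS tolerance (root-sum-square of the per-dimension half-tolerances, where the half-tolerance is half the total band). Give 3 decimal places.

nominal=61.640 wc=[60.997,62.623] rss=0.428

Stack each dimension's contribution:
  +A: nom +29.200 → Σnom=29.200; wc +0.210/-0.210 → slack +0.210/-0.210; half-tol=0.210, Σhalf²=0.044100
  +B: nom +28.740 → Σnom=57.940; wc +0.420/-0.080 → slack +0.630/-0.290; half-tol=0.250, Σhalf²=0.106600
  +C: nom +20.700 → Σnom=78.640; wc +0.260/-0.260 → slack +0.890/-0.550; half-tol=0.260, Σhalf²=0.174200
  -D: nom -17.000 → Σnom=61.640; wc +0.093/-0.093 → slack +0.983/-0.643; half-tol=0.093, Σhalf²=0.182849
Nominal = 61.640. Worst-case = [61.640 - 0.643, 61.640 + 0.983] = [60.997, 62.623]. RSS = √0.182849 = 0.428.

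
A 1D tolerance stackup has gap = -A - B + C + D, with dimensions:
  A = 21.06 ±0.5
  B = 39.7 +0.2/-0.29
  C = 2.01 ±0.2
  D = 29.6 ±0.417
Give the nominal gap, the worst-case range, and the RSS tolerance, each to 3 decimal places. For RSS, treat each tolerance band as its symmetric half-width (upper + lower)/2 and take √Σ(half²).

nominal=-29.150 wc=[-30.467,-27.743] rss=0.724

Stack each dimension's contribution:
  -A: nom -21.060 → Σnom=-21.060; wc +0.500/-0.500 → slack +0.500/-0.500; half-tol=0.500, Σhalf²=0.250000
  -B: nom -39.700 → Σnom=-60.760; wc +0.290/-0.200 → slack +0.790/-0.700; half-tol=0.245, Σhalf²=0.310025
  +C: nom +2.010 → Σnom=-58.750; wc +0.200/-0.200 → slack +0.990/-0.900; half-tol=0.200, Σhalf²=0.350025
  +D: nom +29.600 → Σnom=-29.150; wc +0.417/-0.417 → slack +1.407/-1.317; half-tol=0.417, Σhalf²=0.523914
Nominal = -29.150. Worst-case = [-29.150 - 1.317, -29.150 + 1.407] = [-30.467, -27.743]. RSS = √0.523914 = 0.724.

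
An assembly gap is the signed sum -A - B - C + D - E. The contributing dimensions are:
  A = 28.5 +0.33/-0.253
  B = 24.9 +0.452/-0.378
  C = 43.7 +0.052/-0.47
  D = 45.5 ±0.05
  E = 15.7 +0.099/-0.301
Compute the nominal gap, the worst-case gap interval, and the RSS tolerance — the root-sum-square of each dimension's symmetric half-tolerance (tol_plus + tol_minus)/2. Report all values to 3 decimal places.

nominal=-67.300 wc=[-68.283,-65.848] rss=0.606

Stack each dimension's contribution:
  -A: nom -28.500 → Σnom=-28.500; wc +0.253/-0.330 → slack +0.253/-0.330; half-tol=0.291, Σhalf²=0.084972
  -B: nom -24.900 → Σnom=-53.400; wc +0.378/-0.452 → slack +0.631/-0.782; half-tol=0.415, Σhalf²=0.257197
  -C: nom -43.700 → Σnom=-97.100; wc +0.470/-0.052 → slack +1.101/-0.834; half-tol=0.261, Σhalf²=0.325318
  +D: nom +45.500 → Σnom=-51.600; wc +0.050/-0.050 → slack +1.151/-0.884; half-tol=0.050, Σhalf²=0.327818
  -E: nom -15.700 → Σnom=-67.300; wc +0.301/-0.099 → slack +1.452/-0.983; half-tol=0.200, Σhalf²=0.367818
Nominal = -67.300. Worst-case = [-67.300 - 0.983, -67.300 + 1.452] = [-68.283, -65.848]. RSS = √0.367818 = 0.606.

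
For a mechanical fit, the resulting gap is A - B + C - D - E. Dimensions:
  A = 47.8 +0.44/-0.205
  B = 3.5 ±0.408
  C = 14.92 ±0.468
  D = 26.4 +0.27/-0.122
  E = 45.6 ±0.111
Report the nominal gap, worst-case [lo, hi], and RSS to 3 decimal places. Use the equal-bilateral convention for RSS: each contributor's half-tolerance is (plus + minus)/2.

Stack each dimension's contribution:
  +A: nom +47.800 → Σnom=47.800; wc +0.440/-0.205 → slack +0.440/-0.205; half-tol=0.323, Σhalf²=0.104006
  -B: nom -3.500 → Σnom=44.300; wc +0.408/-0.408 → slack +0.848/-0.613; half-tol=0.408, Σhalf²=0.270470
  +C: nom +14.920 → Σnom=59.220; wc +0.468/-0.468 → slack +1.316/-1.081; half-tol=0.468, Σhalf²=0.489494
  -D: nom -26.400 → Σnom=32.820; wc +0.122/-0.270 → slack +1.438/-1.351; half-tol=0.196, Σhalf²=0.527910
  -E: nom -45.600 → Σnom=-12.780; wc +0.111/-0.111 → slack +1.549/-1.462; half-tol=0.111, Σhalf²=0.540231
Nominal = -12.780. Worst-case = [-12.780 - 1.462, -12.780 + 1.549] = [-14.242, -11.231]. RSS = √0.540231 = 0.735.

nominal=-12.780 wc=[-14.242,-11.231] rss=0.735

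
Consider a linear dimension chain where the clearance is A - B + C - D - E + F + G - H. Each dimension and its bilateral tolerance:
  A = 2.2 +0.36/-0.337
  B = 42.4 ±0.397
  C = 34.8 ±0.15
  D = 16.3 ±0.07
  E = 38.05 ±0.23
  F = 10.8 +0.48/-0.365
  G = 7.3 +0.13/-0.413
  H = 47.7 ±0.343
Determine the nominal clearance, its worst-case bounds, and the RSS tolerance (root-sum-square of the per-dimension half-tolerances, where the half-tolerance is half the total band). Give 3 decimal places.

Stack each dimension's contribution:
  +A: nom +2.200 → Σnom=2.200; wc +0.360/-0.337 → slack +0.360/-0.337; half-tol=0.349, Σhalf²=0.121452
  -B: nom -42.400 → Σnom=-40.200; wc +0.397/-0.397 → slack +0.757/-0.734; half-tol=0.397, Σhalf²=0.279061
  +C: nom +34.800 → Σnom=-5.400; wc +0.150/-0.150 → slack +0.907/-0.884; half-tol=0.150, Σhalf²=0.301561
  -D: nom -16.300 → Σnom=-21.700; wc +0.070/-0.070 → slack +0.977/-0.954; half-tol=0.070, Σhalf²=0.306461
  -E: nom -38.050 → Σnom=-59.750; wc +0.230/-0.230 → slack +1.207/-1.184; half-tol=0.230, Σhalf²=0.359361
  +F: nom +10.800 → Σnom=-48.950; wc +0.480/-0.365 → slack +1.687/-1.549; half-tol=0.422, Σhalf²=0.537868
  +G: nom +7.300 → Σnom=-41.650; wc +0.130/-0.413 → slack +1.817/-1.962; half-tol=0.271, Σhalf²=0.611580
  -H: nom -47.700 → Σnom=-89.350; wc +0.343/-0.343 → slack +2.160/-2.305; half-tol=0.343, Σhalf²=0.729229
Nominal = -89.350. Worst-case = [-89.350 - 2.305, -89.350 + 2.160] = [-91.655, -87.190]. RSS = √0.729229 = 0.854.

nominal=-89.350 wc=[-91.655,-87.190] rss=0.854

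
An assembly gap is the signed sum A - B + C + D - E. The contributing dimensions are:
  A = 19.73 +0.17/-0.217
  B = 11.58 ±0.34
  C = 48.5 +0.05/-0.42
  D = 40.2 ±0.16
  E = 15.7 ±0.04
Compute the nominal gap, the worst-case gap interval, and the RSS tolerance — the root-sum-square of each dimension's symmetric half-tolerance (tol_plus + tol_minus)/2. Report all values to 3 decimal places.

Stack each dimension's contribution:
  +A: nom +19.730 → Σnom=19.730; wc +0.170/-0.217 → slack +0.170/-0.217; half-tol=0.194, Σhalf²=0.037442
  -B: nom -11.580 → Σnom=8.150; wc +0.340/-0.340 → slack +0.510/-0.557; half-tol=0.340, Σhalf²=0.153042
  +C: nom +48.500 → Σnom=56.650; wc +0.050/-0.420 → slack +0.560/-0.977; half-tol=0.235, Σhalf²=0.208267
  +D: nom +40.200 → Σnom=96.850; wc +0.160/-0.160 → slack +0.720/-1.137; half-tol=0.160, Σhalf²=0.233867
  -E: nom -15.700 → Σnom=81.150; wc +0.040/-0.040 → slack +0.760/-1.177; half-tol=0.040, Σhalf²=0.235467
Nominal = 81.150. Worst-case = [81.150 - 1.177, 81.150 + 0.760] = [79.973, 81.910]. RSS = √0.235467 = 0.485.

nominal=81.150 wc=[79.973,81.910] rss=0.485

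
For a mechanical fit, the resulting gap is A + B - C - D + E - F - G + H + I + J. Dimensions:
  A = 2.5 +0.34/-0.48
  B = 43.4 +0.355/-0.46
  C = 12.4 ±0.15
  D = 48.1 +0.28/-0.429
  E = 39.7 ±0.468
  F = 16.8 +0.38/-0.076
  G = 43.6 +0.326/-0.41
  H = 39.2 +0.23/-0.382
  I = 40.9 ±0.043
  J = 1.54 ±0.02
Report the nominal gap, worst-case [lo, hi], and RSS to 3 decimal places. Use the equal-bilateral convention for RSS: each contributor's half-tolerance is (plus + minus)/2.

Stack each dimension's contribution:
  +A: nom +2.500 → Σnom=2.500; wc +0.340/-0.480 → slack +0.340/-0.480; half-tol=0.410, Σhalf²=0.168100
  +B: nom +43.400 → Σnom=45.900; wc +0.355/-0.460 → slack +0.695/-0.940; half-tol=0.407, Σhalf²=0.334156
  -C: nom -12.400 → Σnom=33.500; wc +0.150/-0.150 → slack +0.845/-1.090; half-tol=0.150, Σhalf²=0.356656
  -D: nom -48.100 → Σnom=-14.600; wc +0.429/-0.280 → slack +1.274/-1.370; half-tol=0.355, Σhalf²=0.482327
  +E: nom +39.700 → Σnom=25.100; wc +0.468/-0.468 → slack +1.742/-1.838; half-tol=0.468, Σhalf²=0.701351
  -F: nom -16.800 → Σnom=8.300; wc +0.076/-0.380 → slack +1.818/-2.218; half-tol=0.228, Σhalf²=0.753335
  -G: nom -43.600 → Σnom=-35.300; wc +0.410/-0.326 → slack +2.228/-2.544; half-tol=0.368, Σhalf²=0.888759
  +H: nom +39.200 → Σnom=3.900; wc +0.230/-0.382 → slack +2.458/-2.926; half-tol=0.306, Σhalf²=0.982395
  +I: nom +40.900 → Σnom=44.800; wc +0.043/-0.043 → slack +2.501/-2.969; half-tol=0.043, Σhalf²=0.984244
  +J: nom +1.540 → Σnom=46.340; wc +0.020/-0.020 → slack +2.521/-2.989; half-tol=0.020, Σhalf²=0.984644
Nominal = 46.340. Worst-case = [46.340 - 2.989, 46.340 + 2.521] = [43.351, 48.861]. RSS = √0.984644 = 0.992.

nominal=46.340 wc=[43.351,48.861] rss=0.992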